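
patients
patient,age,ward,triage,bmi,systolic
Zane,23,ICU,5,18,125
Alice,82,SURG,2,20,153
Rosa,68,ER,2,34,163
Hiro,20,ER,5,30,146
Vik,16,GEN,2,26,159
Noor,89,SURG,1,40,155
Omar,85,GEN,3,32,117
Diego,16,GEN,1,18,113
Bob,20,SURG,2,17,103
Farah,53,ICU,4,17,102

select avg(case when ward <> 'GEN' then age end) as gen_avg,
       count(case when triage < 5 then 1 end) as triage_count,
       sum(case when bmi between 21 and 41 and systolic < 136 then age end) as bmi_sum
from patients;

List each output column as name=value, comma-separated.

[gen_avg: ward <> 'GEN']
patient=Zane: ✓ → 23
patient=Alice: ✓ → 82
patient=Rosa: ✓ → 68
patient=Hiro: ✓ → 20
patient=Vik: ✗
patient=Noor: ✓ → 89
patient=Omar: ✗
patient=Diego: ✗
patient=Bob: ✓ → 20
patient=Farah: ✓ → 53
gen_avg = (23 + 82 + 68 + 20 + 89 + 20 + 53) / 7 = 50.7142857143
—
[triage_count: triage < 5]
patient=Zane: ✗
patient=Alice: ✓ → 1
patient=Rosa: ✓ → 1
patient=Hiro: ✗
patient=Vik: ✓ → 1
patient=Noor: ✓ → 1
patient=Omar: ✓ → 1
patient=Diego: ✓ → 1
patient=Bob: ✓ → 1
patient=Farah: ✓ → 1
triage_count = COUNT(1, 1, 1, 1, 1, 1, 1, 1) = 8
—
[bmi_sum: bmi between 21 and 41 and systolic < 136]
patient=Zane: ✗
patient=Alice: ✗
patient=Rosa: ✗
patient=Hiro: ✗
patient=Vik: ✗
patient=Noor: ✗
patient=Omar: ✓ → 85
patient=Diego: ✗
patient=Bob: ✗
patient=Farah: ✗
bmi_sum = 85

gen_avg=50.7142857143, triage_count=8, bmi_sum=85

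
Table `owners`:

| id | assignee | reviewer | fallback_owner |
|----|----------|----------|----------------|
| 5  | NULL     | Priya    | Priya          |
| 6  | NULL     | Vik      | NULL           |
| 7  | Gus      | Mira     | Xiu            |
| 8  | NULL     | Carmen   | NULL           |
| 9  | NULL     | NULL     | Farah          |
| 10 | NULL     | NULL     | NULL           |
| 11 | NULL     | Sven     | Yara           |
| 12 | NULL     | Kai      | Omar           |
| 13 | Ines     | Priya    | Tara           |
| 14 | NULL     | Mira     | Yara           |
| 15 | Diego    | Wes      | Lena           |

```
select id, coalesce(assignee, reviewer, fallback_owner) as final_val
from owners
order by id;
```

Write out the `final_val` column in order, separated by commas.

id=5: assignee=NULL, reviewer=Priya → Priya
id=6: assignee=NULL, reviewer=Vik → Vik
id=7: assignee=Gus → Gus
id=8: assignee=NULL, reviewer=Carmen → Carmen
id=9: assignee=NULL, reviewer=NULL, fallback_owner=Farah → Farah
id=10: assignee=NULL, reviewer=NULL, fallback_owner=NULL (all NULL) → NULL
id=11: assignee=NULL, reviewer=Sven → Sven
id=12: assignee=NULL, reviewer=Kai → Kai
id=13: assignee=Ines → Ines
id=14: assignee=NULL, reviewer=Mira → Mira
id=15: assignee=Diego → Diego

Priya, Vik, Gus, Carmen, Farah, NULL, Sven, Kai, Ines, Mira, Diego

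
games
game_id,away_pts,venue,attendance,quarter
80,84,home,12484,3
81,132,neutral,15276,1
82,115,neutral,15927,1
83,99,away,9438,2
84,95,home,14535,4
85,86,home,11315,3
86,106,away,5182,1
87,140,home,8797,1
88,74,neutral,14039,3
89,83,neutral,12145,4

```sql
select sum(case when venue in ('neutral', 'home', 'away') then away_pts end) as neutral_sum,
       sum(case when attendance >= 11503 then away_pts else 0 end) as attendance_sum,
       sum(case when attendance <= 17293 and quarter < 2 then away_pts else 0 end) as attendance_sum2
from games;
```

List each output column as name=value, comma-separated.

neutral_sum=1014, attendance_sum=583, attendance_sum2=493

[neutral_sum: venue in ('neutral', 'home', 'away')]
game_id=80: ✓ → 84
game_id=81: ✓ → 132
game_id=82: ✓ → 115
game_id=83: ✓ → 99
game_id=84: ✓ → 95
game_id=85: ✓ → 86
game_id=86: ✓ → 106
game_id=87: ✓ → 140
game_id=88: ✓ → 74
game_id=89: ✓ → 83
neutral_sum = 84 + 132 + 115 + 99 + 95 + 86 + 106 + 140 + 74 + 83 = 1014
—
[attendance_sum: attendance >= 11503]
game_id=80: ✓ → 84
game_id=81: ✓ → 132
game_id=82: ✓ → 115
game_id=83: ✗
game_id=84: ✓ → 95
game_id=85: ✗
game_id=86: ✗
game_id=87: ✗
game_id=88: ✓ → 74
game_id=89: ✓ → 83
attendance_sum = 84 + 132 + 115 + 95 + 74 + 83 = 583
—
[attendance_sum2: attendance <= 17293 and quarter < 2]
game_id=80: ✗
game_id=81: ✓ → 132
game_id=82: ✓ → 115
game_id=83: ✗
game_id=84: ✗
game_id=85: ✗
game_id=86: ✓ → 106
game_id=87: ✓ → 140
game_id=88: ✗
game_id=89: ✗
attendance_sum2 = 132 + 115 + 106 + 140 = 493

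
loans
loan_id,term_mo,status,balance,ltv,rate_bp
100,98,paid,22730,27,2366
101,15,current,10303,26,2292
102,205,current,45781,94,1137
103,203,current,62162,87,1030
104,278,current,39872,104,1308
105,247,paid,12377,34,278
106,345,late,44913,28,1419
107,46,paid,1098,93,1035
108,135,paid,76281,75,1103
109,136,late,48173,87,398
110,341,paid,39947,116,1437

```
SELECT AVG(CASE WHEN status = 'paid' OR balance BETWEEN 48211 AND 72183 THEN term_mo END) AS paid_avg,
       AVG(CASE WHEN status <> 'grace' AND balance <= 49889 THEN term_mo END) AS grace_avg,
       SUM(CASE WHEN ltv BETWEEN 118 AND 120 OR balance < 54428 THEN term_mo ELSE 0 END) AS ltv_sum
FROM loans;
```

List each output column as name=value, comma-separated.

[paid_avg: status = 'paid' OR balance BETWEEN 48211 AND 72183]
loan_id=100: ✓ → 98
loan_id=101: ✗
loan_id=102: ✗
loan_id=103: ✓ → 203
loan_id=104: ✗
loan_id=105: ✓ → 247
loan_id=106: ✗
loan_id=107: ✓ → 46
loan_id=108: ✓ → 135
loan_id=109: ✗
loan_id=110: ✓ → 341
paid_avg = (98 + 203 + 247 + 46 + 135 + 341) / 6 = 178.3333333333
—
[grace_avg: status <> 'grace' AND balance <= 49889]
loan_id=100: ✓ → 98
loan_id=101: ✓ → 15
loan_id=102: ✓ → 205
loan_id=103: ✗
loan_id=104: ✓ → 278
loan_id=105: ✓ → 247
loan_id=106: ✓ → 345
loan_id=107: ✓ → 46
loan_id=108: ✗
loan_id=109: ✓ → 136
loan_id=110: ✓ → 341
grace_avg = (98 + 15 + 205 + 278 + 247 + 345 + 46 + 136 + 341) / 9 = 190.1111111111
—
[ltv_sum: ltv BETWEEN 118 AND 120 OR balance < 54428]
loan_id=100: ✓ → 98
loan_id=101: ✓ → 15
loan_id=102: ✓ → 205
loan_id=103: ✗
loan_id=104: ✓ → 278
loan_id=105: ✓ → 247
loan_id=106: ✓ → 345
loan_id=107: ✓ → 46
loan_id=108: ✗
loan_id=109: ✓ → 136
loan_id=110: ✓ → 341
ltv_sum = 98 + 15 + 205 + 278 + 247 + 345 + 46 + 136 + 341 = 1711

paid_avg=178.3333333333, grace_avg=190.1111111111, ltv_sum=1711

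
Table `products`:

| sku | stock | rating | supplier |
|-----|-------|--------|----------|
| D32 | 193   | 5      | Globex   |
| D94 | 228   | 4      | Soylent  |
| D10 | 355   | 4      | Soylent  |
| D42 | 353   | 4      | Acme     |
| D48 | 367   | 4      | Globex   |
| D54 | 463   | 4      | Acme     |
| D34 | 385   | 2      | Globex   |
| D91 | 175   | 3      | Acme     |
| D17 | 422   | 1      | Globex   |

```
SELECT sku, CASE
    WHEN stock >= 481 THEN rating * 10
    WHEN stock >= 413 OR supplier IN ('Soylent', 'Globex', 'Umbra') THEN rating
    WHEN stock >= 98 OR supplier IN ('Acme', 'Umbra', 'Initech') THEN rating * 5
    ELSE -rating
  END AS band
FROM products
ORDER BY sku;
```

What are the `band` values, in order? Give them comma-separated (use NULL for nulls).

4, 1, 5, 2, 20, 4, 4, 15, 4

sku=D10: stock >= 413 OR supplier IN ('Soylent', 'Globex', 'Umbra') → 4
sku=D17: stock >= 413 OR supplier IN ('Soylent', 'Globex', 'Umbra') → 1
sku=D32: stock >= 413 OR supplier IN ('Soylent', 'Globex', 'Umbra') → 5
sku=D34: stock >= 413 OR supplier IN ('Soylent', 'Globex', 'Umbra') → 2
sku=D42: stock >= 98 OR supplier IN ('Acme', 'Umbra', 'Initech') → 20
sku=D48: stock >= 413 OR supplier IN ('Soylent', 'Globex', 'Umbra') → 4
sku=D54: stock >= 413 OR supplier IN ('Soylent', 'Globex', 'Umbra') → 4
sku=D91: stock >= 98 OR supplier IN ('Acme', 'Umbra', 'Initech') → 15
sku=D94: stock >= 413 OR supplier IN ('Soylent', 'Globex', 'Umbra') → 4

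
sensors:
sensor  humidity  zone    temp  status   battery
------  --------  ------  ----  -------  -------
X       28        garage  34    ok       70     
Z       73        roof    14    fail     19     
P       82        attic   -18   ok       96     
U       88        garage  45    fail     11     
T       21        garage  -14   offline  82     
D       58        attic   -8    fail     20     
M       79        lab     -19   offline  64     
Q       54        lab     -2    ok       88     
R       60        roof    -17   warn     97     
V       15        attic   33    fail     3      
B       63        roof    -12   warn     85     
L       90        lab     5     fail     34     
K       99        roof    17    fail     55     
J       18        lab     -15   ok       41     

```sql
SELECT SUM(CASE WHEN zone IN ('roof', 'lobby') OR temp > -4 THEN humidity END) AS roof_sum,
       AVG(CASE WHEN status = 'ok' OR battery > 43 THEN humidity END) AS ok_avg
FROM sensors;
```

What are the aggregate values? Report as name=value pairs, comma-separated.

[roof_sum: zone IN ('roof', 'lobby') OR temp > -4]
sensor=X: ✓ → 28
sensor=Z: ✓ → 73
sensor=P: ✗
sensor=U: ✓ → 88
sensor=T: ✗
sensor=D: ✗
sensor=M: ✗
sensor=Q: ✓ → 54
sensor=R: ✓ → 60
sensor=V: ✓ → 15
sensor=B: ✓ → 63
sensor=L: ✓ → 90
sensor=K: ✓ → 99
sensor=J: ✗
roof_sum = 28 + 73 + 88 + 54 + 60 + 15 + 63 + 90 + 99 = 570
—
[ok_avg: status = 'ok' OR battery > 43]
sensor=X: ✓ → 28
sensor=Z: ✗
sensor=P: ✓ → 82
sensor=U: ✗
sensor=T: ✓ → 21
sensor=D: ✗
sensor=M: ✓ → 79
sensor=Q: ✓ → 54
sensor=R: ✓ → 60
sensor=V: ✗
sensor=B: ✓ → 63
sensor=L: ✗
sensor=K: ✓ → 99
sensor=J: ✓ → 18
ok_avg = (28 + 82 + 21 + 79 + 54 + 60 + 63 + 99 + 18) / 9 = 56

roof_sum=570, ok_avg=56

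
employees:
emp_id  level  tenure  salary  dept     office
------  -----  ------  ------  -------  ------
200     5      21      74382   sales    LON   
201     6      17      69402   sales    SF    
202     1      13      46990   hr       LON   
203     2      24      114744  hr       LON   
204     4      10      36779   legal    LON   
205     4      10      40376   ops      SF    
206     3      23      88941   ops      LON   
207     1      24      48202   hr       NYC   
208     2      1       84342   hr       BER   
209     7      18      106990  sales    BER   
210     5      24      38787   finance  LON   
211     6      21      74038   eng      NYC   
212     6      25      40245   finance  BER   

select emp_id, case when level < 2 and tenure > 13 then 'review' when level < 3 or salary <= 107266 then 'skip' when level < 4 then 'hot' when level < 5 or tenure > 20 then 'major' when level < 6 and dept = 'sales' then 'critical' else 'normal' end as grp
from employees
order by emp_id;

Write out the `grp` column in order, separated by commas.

emp_id=200: level < 3 or salary <= 107266 → skip
emp_id=201: level < 3 or salary <= 107266 → skip
emp_id=202: level < 3 or salary <= 107266 → skip
emp_id=203: level < 3 or salary <= 107266 → skip
emp_id=204: level < 3 or salary <= 107266 → skip
emp_id=205: level < 3 or salary <= 107266 → skip
emp_id=206: level < 3 or salary <= 107266 → skip
emp_id=207: level < 2 and tenure > 13 → review
emp_id=208: level < 3 or salary <= 107266 → skip
emp_id=209: level < 3 or salary <= 107266 → skip
emp_id=210: level < 3 or salary <= 107266 → skip
emp_id=211: level < 3 or salary <= 107266 → skip
emp_id=212: level < 3 or salary <= 107266 → skip

skip, skip, skip, skip, skip, skip, skip, review, skip, skip, skip, skip, skip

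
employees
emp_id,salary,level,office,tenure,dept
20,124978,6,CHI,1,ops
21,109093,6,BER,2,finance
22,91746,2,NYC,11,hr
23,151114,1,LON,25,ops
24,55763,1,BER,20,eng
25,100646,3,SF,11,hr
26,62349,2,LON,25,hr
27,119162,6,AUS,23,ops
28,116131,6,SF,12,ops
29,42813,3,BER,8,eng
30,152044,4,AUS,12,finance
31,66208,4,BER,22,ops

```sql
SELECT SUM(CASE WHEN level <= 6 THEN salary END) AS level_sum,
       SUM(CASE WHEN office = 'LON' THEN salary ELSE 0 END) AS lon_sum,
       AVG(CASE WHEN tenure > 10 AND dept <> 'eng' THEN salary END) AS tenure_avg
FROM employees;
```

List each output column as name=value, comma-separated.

level_sum=1192047, lon_sum=213463, tenure_avg=107425

[level_sum: level <= 6]
emp_id=20: ✓ → 124978
emp_id=21: ✓ → 109093
emp_id=22: ✓ → 91746
emp_id=23: ✓ → 151114
emp_id=24: ✓ → 55763
emp_id=25: ✓ → 100646
emp_id=26: ✓ → 62349
emp_id=27: ✓ → 119162
emp_id=28: ✓ → 116131
emp_id=29: ✓ → 42813
emp_id=30: ✓ → 152044
emp_id=31: ✓ → 66208
level_sum = 124978 + 109093 + 91746 + 151114 + 55763 + 100646 + 62349 + 119162 + 116131 + 42813 + 152044 + 66208 = 1192047
—
[lon_sum: office = 'LON']
emp_id=20: ✗
emp_id=21: ✗
emp_id=22: ✗
emp_id=23: ✓ → 151114
emp_id=24: ✗
emp_id=25: ✗
emp_id=26: ✓ → 62349
emp_id=27: ✗
emp_id=28: ✗
emp_id=29: ✗
emp_id=30: ✗
emp_id=31: ✗
lon_sum = 151114 + 62349 = 213463
—
[tenure_avg: tenure > 10 AND dept <> 'eng']
emp_id=20: ✗
emp_id=21: ✗
emp_id=22: ✓ → 91746
emp_id=23: ✓ → 151114
emp_id=24: ✗
emp_id=25: ✓ → 100646
emp_id=26: ✓ → 62349
emp_id=27: ✓ → 119162
emp_id=28: ✓ → 116131
emp_id=29: ✗
emp_id=30: ✓ → 152044
emp_id=31: ✓ → 66208
tenure_avg = (91746 + 151114 + 100646 + 62349 + 119162 + 116131 + 152044 + 66208) / 8 = 107425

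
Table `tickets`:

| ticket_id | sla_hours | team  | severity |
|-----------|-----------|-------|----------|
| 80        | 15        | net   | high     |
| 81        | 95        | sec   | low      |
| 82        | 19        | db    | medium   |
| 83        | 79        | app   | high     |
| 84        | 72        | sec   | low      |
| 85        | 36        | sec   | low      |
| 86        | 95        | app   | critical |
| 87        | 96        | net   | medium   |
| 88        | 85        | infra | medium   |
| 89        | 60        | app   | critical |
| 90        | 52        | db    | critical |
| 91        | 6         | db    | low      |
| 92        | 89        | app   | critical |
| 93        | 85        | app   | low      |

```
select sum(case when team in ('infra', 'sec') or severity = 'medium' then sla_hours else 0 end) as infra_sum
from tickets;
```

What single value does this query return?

ticket_id=80: ✗
ticket_id=81: ✓ → 95
ticket_id=82: ✓ → 19
ticket_id=83: ✗
ticket_id=84: ✓ → 72
ticket_id=85: ✓ → 36
ticket_id=86: ✗
ticket_id=87: ✓ → 96
ticket_id=88: ✓ → 85
ticket_id=89: ✗
ticket_id=90: ✗
ticket_id=91: ✗
ticket_id=92: ✗
ticket_id=93: ✗
infra_sum = 95 + 19 + 72 + 36 + 96 + 85 = 403

403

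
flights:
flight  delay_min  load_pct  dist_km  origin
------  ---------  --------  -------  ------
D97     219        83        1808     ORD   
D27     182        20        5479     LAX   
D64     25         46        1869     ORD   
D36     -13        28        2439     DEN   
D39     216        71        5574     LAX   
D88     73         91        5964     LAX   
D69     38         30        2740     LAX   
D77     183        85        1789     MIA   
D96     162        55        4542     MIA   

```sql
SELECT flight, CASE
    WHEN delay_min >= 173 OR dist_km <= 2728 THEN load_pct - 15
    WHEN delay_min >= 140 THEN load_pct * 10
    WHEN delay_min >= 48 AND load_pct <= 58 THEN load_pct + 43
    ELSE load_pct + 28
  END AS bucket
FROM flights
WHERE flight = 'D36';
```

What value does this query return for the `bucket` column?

flight = D36: delay_min=-13, load_pct=28, dist_km=2439, origin=DEN.
delay_min >= 173 OR dist_km <= 2728 → true → 13

13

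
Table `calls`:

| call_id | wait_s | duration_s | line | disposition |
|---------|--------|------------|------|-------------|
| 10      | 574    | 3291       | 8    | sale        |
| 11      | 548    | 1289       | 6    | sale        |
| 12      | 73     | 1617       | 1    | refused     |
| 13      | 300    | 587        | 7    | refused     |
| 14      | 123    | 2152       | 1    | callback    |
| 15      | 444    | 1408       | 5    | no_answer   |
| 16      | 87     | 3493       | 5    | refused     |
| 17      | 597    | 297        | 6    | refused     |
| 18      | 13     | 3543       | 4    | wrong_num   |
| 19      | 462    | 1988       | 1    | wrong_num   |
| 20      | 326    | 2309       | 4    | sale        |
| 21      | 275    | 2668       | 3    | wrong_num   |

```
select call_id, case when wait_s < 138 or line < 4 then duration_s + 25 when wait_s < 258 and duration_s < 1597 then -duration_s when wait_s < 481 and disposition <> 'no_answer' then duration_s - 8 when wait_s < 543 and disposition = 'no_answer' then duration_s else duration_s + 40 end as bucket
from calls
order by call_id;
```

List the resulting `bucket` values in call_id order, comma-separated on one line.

call_id=10: ELSE → 3331
call_id=11: ELSE → 1329
call_id=12: wait_s < 138 or line < 4 → 1642
call_id=13: wait_s < 481 and disposition <> 'no_answer' → 579
call_id=14: wait_s < 138 or line < 4 → 2177
call_id=15: wait_s < 543 and disposition = 'no_answer' → 1408
call_id=16: wait_s < 138 or line < 4 → 3518
call_id=17: ELSE → 337
call_id=18: wait_s < 138 or line < 4 → 3568
call_id=19: wait_s < 138 or line < 4 → 2013
call_id=20: wait_s < 481 and disposition <> 'no_answer' → 2301
call_id=21: wait_s < 138 or line < 4 → 2693

3331, 1329, 1642, 579, 2177, 1408, 3518, 337, 3568, 2013, 2301, 2693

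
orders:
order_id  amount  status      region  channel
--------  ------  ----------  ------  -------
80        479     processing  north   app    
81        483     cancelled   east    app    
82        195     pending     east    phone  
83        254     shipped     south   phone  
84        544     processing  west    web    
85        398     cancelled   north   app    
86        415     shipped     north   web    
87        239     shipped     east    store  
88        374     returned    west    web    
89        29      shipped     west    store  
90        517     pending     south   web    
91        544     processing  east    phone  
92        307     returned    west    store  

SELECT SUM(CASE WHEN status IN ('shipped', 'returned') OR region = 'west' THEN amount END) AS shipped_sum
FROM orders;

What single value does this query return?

order_id=80: ✗
order_id=81: ✗
order_id=82: ✗
order_id=83: ✓ → 254
order_id=84: ✓ → 544
order_id=85: ✗
order_id=86: ✓ → 415
order_id=87: ✓ → 239
order_id=88: ✓ → 374
order_id=89: ✓ → 29
order_id=90: ✗
order_id=91: ✗
order_id=92: ✓ → 307
shipped_sum = 254 + 544 + 415 + 239 + 374 + 29 + 307 = 2162

2162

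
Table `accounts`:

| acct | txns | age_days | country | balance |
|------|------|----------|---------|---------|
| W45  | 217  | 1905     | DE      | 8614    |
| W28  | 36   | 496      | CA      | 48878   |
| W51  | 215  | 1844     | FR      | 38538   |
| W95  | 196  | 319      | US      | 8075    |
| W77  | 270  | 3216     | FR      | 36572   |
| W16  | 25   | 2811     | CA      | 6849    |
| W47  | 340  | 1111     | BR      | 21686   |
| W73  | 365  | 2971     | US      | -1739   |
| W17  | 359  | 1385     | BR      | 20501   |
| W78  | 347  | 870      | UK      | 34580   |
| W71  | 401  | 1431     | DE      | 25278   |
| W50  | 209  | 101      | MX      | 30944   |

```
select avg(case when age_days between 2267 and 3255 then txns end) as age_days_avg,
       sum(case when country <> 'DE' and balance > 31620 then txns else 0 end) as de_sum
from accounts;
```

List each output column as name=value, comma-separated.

age_days_avg=220, de_sum=868

[age_days_avg: age_days between 2267 and 3255]
acct=W45: ✗
acct=W28: ✗
acct=W51: ✗
acct=W95: ✗
acct=W77: ✓ → 270
acct=W16: ✓ → 25
acct=W47: ✗
acct=W73: ✓ → 365
acct=W17: ✗
acct=W78: ✗
acct=W71: ✗
acct=W50: ✗
age_days_avg = (270 + 25 + 365) / 3 = 220
—
[de_sum: country <> 'DE' and balance > 31620]
acct=W45: ✗
acct=W28: ✓ → 36
acct=W51: ✓ → 215
acct=W95: ✗
acct=W77: ✓ → 270
acct=W16: ✗
acct=W47: ✗
acct=W73: ✗
acct=W17: ✗
acct=W78: ✓ → 347
acct=W71: ✗
acct=W50: ✗
de_sum = 36 + 215 + 270 + 347 = 868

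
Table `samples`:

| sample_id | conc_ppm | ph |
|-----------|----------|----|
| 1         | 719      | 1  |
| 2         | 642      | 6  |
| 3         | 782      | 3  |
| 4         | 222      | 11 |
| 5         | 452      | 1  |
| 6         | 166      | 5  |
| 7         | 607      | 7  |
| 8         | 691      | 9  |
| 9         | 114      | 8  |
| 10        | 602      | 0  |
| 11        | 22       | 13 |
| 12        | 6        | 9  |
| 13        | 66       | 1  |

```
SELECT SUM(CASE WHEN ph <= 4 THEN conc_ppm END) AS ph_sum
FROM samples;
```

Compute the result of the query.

2621

sample_id=1: ✓ → 719
sample_id=2: ✗
sample_id=3: ✓ → 782
sample_id=4: ✗
sample_id=5: ✓ → 452
sample_id=6: ✗
sample_id=7: ✗
sample_id=8: ✗
sample_id=9: ✗
sample_id=10: ✓ → 602
sample_id=11: ✗
sample_id=12: ✗
sample_id=13: ✓ → 66
ph_sum = 719 + 782 + 452 + 602 + 66 = 2621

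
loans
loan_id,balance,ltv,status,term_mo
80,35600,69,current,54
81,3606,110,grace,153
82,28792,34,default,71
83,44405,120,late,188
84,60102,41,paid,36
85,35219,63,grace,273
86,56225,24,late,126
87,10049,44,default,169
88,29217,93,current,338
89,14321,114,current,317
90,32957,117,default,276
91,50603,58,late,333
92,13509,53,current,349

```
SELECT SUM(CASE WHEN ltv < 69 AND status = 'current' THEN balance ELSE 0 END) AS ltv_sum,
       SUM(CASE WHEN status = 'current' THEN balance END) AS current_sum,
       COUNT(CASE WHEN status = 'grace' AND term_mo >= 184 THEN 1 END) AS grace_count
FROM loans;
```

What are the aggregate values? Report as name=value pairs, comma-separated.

ltv_sum=13509, current_sum=92647, grace_count=1

[ltv_sum: ltv < 69 AND status = 'current']
loan_id=80: ✗
loan_id=81: ✗
loan_id=82: ✗
loan_id=83: ✗
loan_id=84: ✗
loan_id=85: ✗
loan_id=86: ✗
loan_id=87: ✗
loan_id=88: ✗
loan_id=89: ✗
loan_id=90: ✗
loan_id=91: ✗
loan_id=92: ✓ → 13509
ltv_sum = 13509
—
[current_sum: status = 'current']
loan_id=80: ✓ → 35600
loan_id=81: ✗
loan_id=82: ✗
loan_id=83: ✗
loan_id=84: ✗
loan_id=85: ✗
loan_id=86: ✗
loan_id=87: ✗
loan_id=88: ✓ → 29217
loan_id=89: ✓ → 14321
loan_id=90: ✗
loan_id=91: ✗
loan_id=92: ✓ → 13509
current_sum = 35600 + 29217 + 14321 + 13509 = 92647
—
[grace_count: status = 'grace' AND term_mo >= 184]
loan_id=80: ✗
loan_id=81: ✗
loan_id=82: ✗
loan_id=83: ✗
loan_id=84: ✗
loan_id=85: ✓ → 1
loan_id=86: ✗
loan_id=87: ✗
loan_id=88: ✗
loan_id=89: ✗
loan_id=90: ✗
loan_id=91: ✗
loan_id=92: ✗
grace_count = COUNT(1) = 1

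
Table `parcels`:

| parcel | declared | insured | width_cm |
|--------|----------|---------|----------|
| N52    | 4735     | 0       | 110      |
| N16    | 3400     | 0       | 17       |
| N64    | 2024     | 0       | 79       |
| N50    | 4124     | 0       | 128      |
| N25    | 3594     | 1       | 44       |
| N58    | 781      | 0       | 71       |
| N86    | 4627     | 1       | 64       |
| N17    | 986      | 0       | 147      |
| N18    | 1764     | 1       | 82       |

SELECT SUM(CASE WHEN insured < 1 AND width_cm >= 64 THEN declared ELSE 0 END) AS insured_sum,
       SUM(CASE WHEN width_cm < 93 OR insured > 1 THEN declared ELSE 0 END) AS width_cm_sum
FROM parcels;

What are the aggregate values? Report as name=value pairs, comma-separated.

insured_sum=12650, width_cm_sum=16190

[insured_sum: insured < 1 AND width_cm >= 64]
parcel=N52: ✓ → 4735
parcel=N16: ✗
parcel=N64: ✓ → 2024
parcel=N50: ✓ → 4124
parcel=N25: ✗
parcel=N58: ✓ → 781
parcel=N86: ✗
parcel=N17: ✓ → 986
parcel=N18: ✗
insured_sum = 4735 + 2024 + 4124 + 781 + 986 = 12650
—
[width_cm_sum: width_cm < 93 OR insured > 1]
parcel=N52: ✗
parcel=N16: ✓ → 3400
parcel=N64: ✓ → 2024
parcel=N50: ✗
parcel=N25: ✓ → 3594
parcel=N58: ✓ → 781
parcel=N86: ✓ → 4627
parcel=N17: ✗
parcel=N18: ✓ → 1764
width_cm_sum = 3400 + 2024 + 3594 + 781 + 4627 + 1764 = 16190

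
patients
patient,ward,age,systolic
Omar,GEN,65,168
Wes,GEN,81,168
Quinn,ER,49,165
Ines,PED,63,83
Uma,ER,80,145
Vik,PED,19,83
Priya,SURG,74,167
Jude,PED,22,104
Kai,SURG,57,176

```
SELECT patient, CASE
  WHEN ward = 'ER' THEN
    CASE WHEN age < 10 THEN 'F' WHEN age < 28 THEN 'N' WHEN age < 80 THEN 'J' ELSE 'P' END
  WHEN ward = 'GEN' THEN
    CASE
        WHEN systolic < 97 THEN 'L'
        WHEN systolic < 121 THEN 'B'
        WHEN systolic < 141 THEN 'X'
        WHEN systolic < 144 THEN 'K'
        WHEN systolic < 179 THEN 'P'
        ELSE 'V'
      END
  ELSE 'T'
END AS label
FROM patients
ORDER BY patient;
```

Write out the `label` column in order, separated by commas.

patient=Ines: ward='PED' → outer ELSE → T
patient=Jude: ward='PED' → outer ELSE → T
patient=Kai: ward='SURG' → outer ELSE → T
patient=Omar: ward='GEN' → inner[systolic < 179] → P
patient=Priya: ward='SURG' → outer ELSE → T
patient=Quinn: ward='ER' → inner[age < 80] → J
patient=Uma: ward='ER' → inner[ELSE] → P
patient=Vik: ward='PED' → outer ELSE → T
patient=Wes: ward='GEN' → inner[systolic < 179] → P

T, T, T, P, T, J, P, T, P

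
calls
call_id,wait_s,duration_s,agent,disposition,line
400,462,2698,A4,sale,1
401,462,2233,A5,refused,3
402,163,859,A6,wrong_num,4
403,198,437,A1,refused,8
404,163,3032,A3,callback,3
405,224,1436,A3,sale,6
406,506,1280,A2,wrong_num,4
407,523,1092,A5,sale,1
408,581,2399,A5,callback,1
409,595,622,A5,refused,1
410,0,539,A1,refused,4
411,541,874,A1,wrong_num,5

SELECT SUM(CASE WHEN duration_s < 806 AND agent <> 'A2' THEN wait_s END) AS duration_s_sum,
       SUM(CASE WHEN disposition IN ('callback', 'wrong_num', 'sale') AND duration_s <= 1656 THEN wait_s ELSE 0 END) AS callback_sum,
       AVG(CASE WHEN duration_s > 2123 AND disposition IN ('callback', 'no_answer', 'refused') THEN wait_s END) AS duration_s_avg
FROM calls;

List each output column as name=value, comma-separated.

[duration_s_sum: duration_s < 806 AND agent <> 'A2']
call_id=400: ✗
call_id=401: ✗
call_id=402: ✗
call_id=403: ✓ → 198
call_id=404: ✗
call_id=405: ✗
call_id=406: ✗
call_id=407: ✗
call_id=408: ✗
call_id=409: ✓ → 595
call_id=410: ✓ → 0
call_id=411: ✗
duration_s_sum = 198 + 595 = 793
—
[callback_sum: disposition IN ('callback', 'wrong_num', 'sale') AND duration_s <= 1656]
call_id=400: ✗
call_id=401: ✗
call_id=402: ✓ → 163
call_id=403: ✗
call_id=404: ✗
call_id=405: ✓ → 224
call_id=406: ✓ → 506
call_id=407: ✓ → 523
call_id=408: ✗
call_id=409: ✗
call_id=410: ✗
call_id=411: ✓ → 541
callback_sum = 163 + 224 + 506 + 523 + 541 = 1957
—
[duration_s_avg: duration_s > 2123 AND disposition IN ('callback', 'no_answer', 'refused')]
call_id=400: ✗
call_id=401: ✓ → 462
call_id=402: ✗
call_id=403: ✗
call_id=404: ✓ → 163
call_id=405: ✗
call_id=406: ✗
call_id=407: ✗
call_id=408: ✓ → 581
call_id=409: ✗
call_id=410: ✗
call_id=411: ✗
duration_s_avg = (462 + 163 + 581) / 3 = 402

duration_s_sum=793, callback_sum=1957, duration_s_avg=402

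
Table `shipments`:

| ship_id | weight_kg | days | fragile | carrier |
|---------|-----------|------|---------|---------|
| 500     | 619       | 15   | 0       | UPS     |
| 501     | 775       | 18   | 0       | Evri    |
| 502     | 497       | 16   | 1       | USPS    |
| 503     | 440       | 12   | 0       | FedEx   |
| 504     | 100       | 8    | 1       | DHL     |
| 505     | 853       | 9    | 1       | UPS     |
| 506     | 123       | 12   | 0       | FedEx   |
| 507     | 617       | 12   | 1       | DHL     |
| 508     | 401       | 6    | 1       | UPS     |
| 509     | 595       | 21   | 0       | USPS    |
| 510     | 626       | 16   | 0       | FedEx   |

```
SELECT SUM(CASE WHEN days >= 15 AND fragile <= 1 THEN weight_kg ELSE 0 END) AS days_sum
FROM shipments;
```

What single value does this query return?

3112

ship_id=500: ✓ → 619
ship_id=501: ✓ → 775
ship_id=502: ✓ → 497
ship_id=503: ✗
ship_id=504: ✗
ship_id=505: ✗
ship_id=506: ✗
ship_id=507: ✗
ship_id=508: ✗
ship_id=509: ✓ → 595
ship_id=510: ✓ → 626
days_sum = 619 + 775 + 497 + 595 + 626 = 3112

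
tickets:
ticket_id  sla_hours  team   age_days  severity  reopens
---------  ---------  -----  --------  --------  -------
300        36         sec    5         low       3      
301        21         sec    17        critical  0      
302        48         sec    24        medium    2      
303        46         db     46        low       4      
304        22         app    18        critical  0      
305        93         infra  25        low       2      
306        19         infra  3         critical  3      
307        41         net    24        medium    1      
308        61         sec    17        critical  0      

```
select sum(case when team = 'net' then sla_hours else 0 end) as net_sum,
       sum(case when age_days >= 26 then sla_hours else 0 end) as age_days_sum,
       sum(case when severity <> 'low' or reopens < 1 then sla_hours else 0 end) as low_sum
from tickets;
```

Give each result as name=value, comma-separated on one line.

[net_sum: team = 'net']
ticket_id=300: ✗
ticket_id=301: ✗
ticket_id=302: ✗
ticket_id=303: ✗
ticket_id=304: ✗
ticket_id=305: ✗
ticket_id=306: ✗
ticket_id=307: ✓ → 41
ticket_id=308: ✗
net_sum = 41
—
[age_days_sum: age_days >= 26]
ticket_id=300: ✗
ticket_id=301: ✗
ticket_id=302: ✗
ticket_id=303: ✓ → 46
ticket_id=304: ✗
ticket_id=305: ✗
ticket_id=306: ✗
ticket_id=307: ✗
ticket_id=308: ✗
age_days_sum = 46
—
[low_sum: severity <> 'low' or reopens < 1]
ticket_id=300: ✗
ticket_id=301: ✓ → 21
ticket_id=302: ✓ → 48
ticket_id=303: ✗
ticket_id=304: ✓ → 22
ticket_id=305: ✗
ticket_id=306: ✓ → 19
ticket_id=307: ✓ → 41
ticket_id=308: ✓ → 61
low_sum = 21 + 48 + 22 + 19 + 41 + 61 = 212

net_sum=41, age_days_sum=46, low_sum=212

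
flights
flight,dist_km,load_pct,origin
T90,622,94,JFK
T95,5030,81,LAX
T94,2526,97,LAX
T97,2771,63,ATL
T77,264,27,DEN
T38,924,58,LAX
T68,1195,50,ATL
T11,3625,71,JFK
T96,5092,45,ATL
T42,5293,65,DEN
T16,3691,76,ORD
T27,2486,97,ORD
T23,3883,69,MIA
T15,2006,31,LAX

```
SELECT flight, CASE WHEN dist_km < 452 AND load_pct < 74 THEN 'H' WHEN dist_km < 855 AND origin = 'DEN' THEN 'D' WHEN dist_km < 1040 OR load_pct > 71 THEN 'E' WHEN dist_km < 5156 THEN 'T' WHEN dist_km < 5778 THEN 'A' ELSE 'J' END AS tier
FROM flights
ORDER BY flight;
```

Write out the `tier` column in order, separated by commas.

flight=T11: dist_km < 5156 → T
flight=T15: dist_km < 5156 → T
flight=T16: dist_km < 1040 OR load_pct > 71 → E
flight=T23: dist_km < 5156 → T
flight=T27: dist_km < 1040 OR load_pct > 71 → E
flight=T38: dist_km < 1040 OR load_pct > 71 → E
flight=T42: dist_km < 5778 → A
flight=T68: dist_km < 5156 → T
flight=T77: dist_km < 452 AND load_pct < 74 → H
flight=T90: dist_km < 1040 OR load_pct > 71 → E
flight=T94: dist_km < 1040 OR load_pct > 71 → E
flight=T95: dist_km < 1040 OR load_pct > 71 → E
flight=T96: dist_km < 5156 → T
flight=T97: dist_km < 5156 → T

T, T, E, T, E, E, A, T, H, E, E, E, T, T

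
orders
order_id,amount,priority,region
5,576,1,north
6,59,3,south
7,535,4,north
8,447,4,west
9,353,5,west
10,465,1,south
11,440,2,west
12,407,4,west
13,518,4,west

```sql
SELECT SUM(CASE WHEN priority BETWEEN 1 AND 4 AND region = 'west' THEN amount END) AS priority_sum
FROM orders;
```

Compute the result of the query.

1812

order_id=5: ✗
order_id=6: ✗
order_id=7: ✗
order_id=8: ✓ → 447
order_id=9: ✗
order_id=10: ✗
order_id=11: ✓ → 440
order_id=12: ✓ → 407
order_id=13: ✓ → 518
priority_sum = 447 + 440 + 407 + 518 = 1812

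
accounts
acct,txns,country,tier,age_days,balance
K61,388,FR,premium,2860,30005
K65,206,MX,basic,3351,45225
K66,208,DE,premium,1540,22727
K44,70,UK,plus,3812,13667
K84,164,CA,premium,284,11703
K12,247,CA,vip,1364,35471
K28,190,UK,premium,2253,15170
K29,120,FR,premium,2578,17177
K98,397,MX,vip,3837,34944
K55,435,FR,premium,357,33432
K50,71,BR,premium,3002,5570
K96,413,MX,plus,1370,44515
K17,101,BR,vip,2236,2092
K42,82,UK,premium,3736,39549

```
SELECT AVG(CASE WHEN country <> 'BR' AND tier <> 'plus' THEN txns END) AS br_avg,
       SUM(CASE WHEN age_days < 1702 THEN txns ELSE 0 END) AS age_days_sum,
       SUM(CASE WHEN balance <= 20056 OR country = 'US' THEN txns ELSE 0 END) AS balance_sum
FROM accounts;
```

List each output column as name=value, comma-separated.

[br_avg: country <> 'BR' AND tier <> 'plus']
acct=K61: ✓ → 388
acct=K65: ✓ → 206
acct=K66: ✓ → 208
acct=K44: ✗
acct=K84: ✓ → 164
acct=K12: ✓ → 247
acct=K28: ✓ → 190
acct=K29: ✓ → 120
acct=K98: ✓ → 397
acct=K55: ✓ → 435
acct=K50: ✗
acct=K96: ✗
acct=K17: ✗
acct=K42: ✓ → 82
br_avg = (388 + 206 + 208 + 164 + 247 + 190 + 120 + 397 + 435 + 82) / 10 = 243.7
—
[age_days_sum: age_days < 1702]
acct=K61: ✗
acct=K65: ✗
acct=K66: ✓ → 208
acct=K44: ✗
acct=K84: ✓ → 164
acct=K12: ✓ → 247
acct=K28: ✗
acct=K29: ✗
acct=K98: ✗
acct=K55: ✓ → 435
acct=K50: ✗
acct=K96: ✓ → 413
acct=K17: ✗
acct=K42: ✗
age_days_sum = 208 + 164 + 247 + 435 + 413 = 1467
—
[balance_sum: balance <= 20056 OR country = 'US']
acct=K61: ✗
acct=K65: ✗
acct=K66: ✗
acct=K44: ✓ → 70
acct=K84: ✓ → 164
acct=K12: ✗
acct=K28: ✓ → 190
acct=K29: ✓ → 120
acct=K98: ✗
acct=K55: ✗
acct=K50: ✓ → 71
acct=K96: ✗
acct=K17: ✓ → 101
acct=K42: ✗
balance_sum = 70 + 164 + 190 + 120 + 71 + 101 = 716

br_avg=243.7, age_days_sum=1467, balance_sum=716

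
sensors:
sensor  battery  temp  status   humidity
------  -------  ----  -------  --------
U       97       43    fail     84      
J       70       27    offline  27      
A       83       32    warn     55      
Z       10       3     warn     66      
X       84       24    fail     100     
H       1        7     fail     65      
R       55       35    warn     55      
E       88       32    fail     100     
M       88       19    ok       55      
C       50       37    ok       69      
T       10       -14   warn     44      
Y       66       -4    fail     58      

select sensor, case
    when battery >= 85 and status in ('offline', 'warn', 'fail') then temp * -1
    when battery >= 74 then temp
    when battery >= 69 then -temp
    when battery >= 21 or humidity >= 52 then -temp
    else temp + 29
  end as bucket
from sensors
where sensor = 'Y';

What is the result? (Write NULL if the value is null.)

4

sensor = Y: battery=66, temp=-4, status=fail, humidity=58.
battery >= 85 and status in ('offline', 'warn', 'fail') → false
battery >= 74 → false
battery >= 69 → false
battery >= 21 or humidity >= 52 → true → 4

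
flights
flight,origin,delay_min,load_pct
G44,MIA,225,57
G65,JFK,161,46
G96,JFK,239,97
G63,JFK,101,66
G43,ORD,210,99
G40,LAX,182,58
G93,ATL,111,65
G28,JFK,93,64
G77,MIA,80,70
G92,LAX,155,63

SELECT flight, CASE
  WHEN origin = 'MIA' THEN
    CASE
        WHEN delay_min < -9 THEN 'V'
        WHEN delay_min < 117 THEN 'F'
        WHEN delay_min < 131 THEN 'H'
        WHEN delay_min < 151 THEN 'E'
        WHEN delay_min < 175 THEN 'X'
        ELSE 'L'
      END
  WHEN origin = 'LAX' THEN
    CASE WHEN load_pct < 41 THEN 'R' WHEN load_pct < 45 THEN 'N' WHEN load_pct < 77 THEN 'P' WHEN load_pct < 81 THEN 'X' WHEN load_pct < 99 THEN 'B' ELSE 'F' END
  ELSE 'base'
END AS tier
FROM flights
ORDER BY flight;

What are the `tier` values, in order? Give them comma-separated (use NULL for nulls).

base, P, base, L, base, base, F, P, base, base

flight=G28: origin='JFK' → outer ELSE → base
flight=G40: origin='LAX' → inner[load_pct < 77] → P
flight=G43: origin='ORD' → outer ELSE → base
flight=G44: origin='MIA' → inner[ELSE] → L
flight=G63: origin='JFK' → outer ELSE → base
flight=G65: origin='JFK' → outer ELSE → base
flight=G77: origin='MIA' → inner[delay_min < 117] → F
flight=G92: origin='LAX' → inner[load_pct < 77] → P
flight=G93: origin='ATL' → outer ELSE → base
flight=G96: origin='JFK' → outer ELSE → base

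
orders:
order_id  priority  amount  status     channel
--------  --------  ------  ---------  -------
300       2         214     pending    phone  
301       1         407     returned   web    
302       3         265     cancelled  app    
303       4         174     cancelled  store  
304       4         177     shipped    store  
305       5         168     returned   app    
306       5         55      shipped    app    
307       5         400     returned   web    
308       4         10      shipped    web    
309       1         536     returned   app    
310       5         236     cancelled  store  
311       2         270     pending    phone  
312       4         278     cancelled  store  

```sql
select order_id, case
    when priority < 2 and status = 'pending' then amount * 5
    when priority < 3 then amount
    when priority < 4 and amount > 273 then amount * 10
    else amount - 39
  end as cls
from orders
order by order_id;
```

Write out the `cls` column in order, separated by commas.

order_id=300: priority < 3 → 214
order_id=301: priority < 3 → 407
order_id=302: ELSE → 226
order_id=303: ELSE → 135
order_id=304: ELSE → 138
order_id=305: ELSE → 129
order_id=306: ELSE → 16
order_id=307: ELSE → 361
order_id=308: ELSE → -29
order_id=309: priority < 3 → 536
order_id=310: ELSE → 197
order_id=311: priority < 3 → 270
order_id=312: ELSE → 239

214, 407, 226, 135, 138, 129, 16, 361, -29, 536, 197, 270, 239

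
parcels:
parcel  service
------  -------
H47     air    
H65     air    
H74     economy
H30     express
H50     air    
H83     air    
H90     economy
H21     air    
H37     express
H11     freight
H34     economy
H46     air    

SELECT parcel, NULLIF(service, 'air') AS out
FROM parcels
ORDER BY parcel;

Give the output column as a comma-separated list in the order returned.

freight, NULL, express, economy, express, NULL, NULL, NULL, NULL, economy, NULL, economy

parcel=H11: service=freight vs air: differ → freight
parcel=H21: service=air vs air: equal → NULL
parcel=H30: service=express vs air: differ → express
parcel=H34: service=economy vs air: differ → economy
parcel=H37: service=express vs air: differ → express
parcel=H46: service=air vs air: equal → NULL
parcel=H47: service=air vs air: equal → NULL
parcel=H50: service=air vs air: equal → NULL
parcel=H65: service=air vs air: equal → NULL
parcel=H74: service=economy vs air: differ → economy
parcel=H83: service=air vs air: equal → NULL
parcel=H90: service=economy vs air: differ → economy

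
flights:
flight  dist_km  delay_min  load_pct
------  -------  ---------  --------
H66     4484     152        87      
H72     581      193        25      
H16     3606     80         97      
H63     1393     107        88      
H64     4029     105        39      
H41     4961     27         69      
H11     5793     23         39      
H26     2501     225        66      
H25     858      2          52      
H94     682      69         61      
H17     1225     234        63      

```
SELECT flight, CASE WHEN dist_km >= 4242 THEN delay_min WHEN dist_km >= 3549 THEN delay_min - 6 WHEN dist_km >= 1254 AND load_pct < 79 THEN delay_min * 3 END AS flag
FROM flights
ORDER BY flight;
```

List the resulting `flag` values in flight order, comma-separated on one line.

flight=H11: dist_km >= 4242 → 23
flight=H16: dist_km >= 3549 → 74
flight=H17: (no match → NULL) → NULL
flight=H25: (no match → NULL) → NULL
flight=H26: dist_km >= 1254 AND load_pct < 79 → 675
flight=H41: dist_km >= 4242 → 27
flight=H63: (no match → NULL) → NULL
flight=H64: dist_km >= 3549 → 99
flight=H66: dist_km >= 4242 → 152
flight=H72: (no match → NULL) → NULL
flight=H94: (no match → NULL) → NULL

23, 74, NULL, NULL, 675, 27, NULL, 99, 152, NULL, NULL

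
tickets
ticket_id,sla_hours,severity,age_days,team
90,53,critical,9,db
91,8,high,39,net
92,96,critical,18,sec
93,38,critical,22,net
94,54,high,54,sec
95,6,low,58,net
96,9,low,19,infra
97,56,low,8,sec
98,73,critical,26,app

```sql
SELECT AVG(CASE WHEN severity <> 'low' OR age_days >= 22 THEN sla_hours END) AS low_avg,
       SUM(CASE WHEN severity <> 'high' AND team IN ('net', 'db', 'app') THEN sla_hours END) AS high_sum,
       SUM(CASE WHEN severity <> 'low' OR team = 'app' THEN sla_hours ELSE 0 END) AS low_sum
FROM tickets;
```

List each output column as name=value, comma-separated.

[low_avg: severity <> 'low' OR age_days >= 22]
ticket_id=90: ✓ → 53
ticket_id=91: ✓ → 8
ticket_id=92: ✓ → 96
ticket_id=93: ✓ → 38
ticket_id=94: ✓ → 54
ticket_id=95: ✓ → 6
ticket_id=96: ✗
ticket_id=97: ✗
ticket_id=98: ✓ → 73
low_avg = (53 + 8 + 96 + 38 + 54 + 6 + 73) / 7 = 46.8571428571
—
[high_sum: severity <> 'high' AND team IN ('net', 'db', 'app')]
ticket_id=90: ✓ → 53
ticket_id=91: ✗
ticket_id=92: ✗
ticket_id=93: ✓ → 38
ticket_id=94: ✗
ticket_id=95: ✓ → 6
ticket_id=96: ✗
ticket_id=97: ✗
ticket_id=98: ✓ → 73
high_sum = 53 + 38 + 6 + 73 = 170
—
[low_sum: severity <> 'low' OR team = 'app']
ticket_id=90: ✓ → 53
ticket_id=91: ✓ → 8
ticket_id=92: ✓ → 96
ticket_id=93: ✓ → 38
ticket_id=94: ✓ → 54
ticket_id=95: ✗
ticket_id=96: ✗
ticket_id=97: ✗
ticket_id=98: ✓ → 73
low_sum = 53 + 8 + 96 + 38 + 54 + 73 = 322

low_avg=46.8571428571, high_sum=170, low_sum=322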